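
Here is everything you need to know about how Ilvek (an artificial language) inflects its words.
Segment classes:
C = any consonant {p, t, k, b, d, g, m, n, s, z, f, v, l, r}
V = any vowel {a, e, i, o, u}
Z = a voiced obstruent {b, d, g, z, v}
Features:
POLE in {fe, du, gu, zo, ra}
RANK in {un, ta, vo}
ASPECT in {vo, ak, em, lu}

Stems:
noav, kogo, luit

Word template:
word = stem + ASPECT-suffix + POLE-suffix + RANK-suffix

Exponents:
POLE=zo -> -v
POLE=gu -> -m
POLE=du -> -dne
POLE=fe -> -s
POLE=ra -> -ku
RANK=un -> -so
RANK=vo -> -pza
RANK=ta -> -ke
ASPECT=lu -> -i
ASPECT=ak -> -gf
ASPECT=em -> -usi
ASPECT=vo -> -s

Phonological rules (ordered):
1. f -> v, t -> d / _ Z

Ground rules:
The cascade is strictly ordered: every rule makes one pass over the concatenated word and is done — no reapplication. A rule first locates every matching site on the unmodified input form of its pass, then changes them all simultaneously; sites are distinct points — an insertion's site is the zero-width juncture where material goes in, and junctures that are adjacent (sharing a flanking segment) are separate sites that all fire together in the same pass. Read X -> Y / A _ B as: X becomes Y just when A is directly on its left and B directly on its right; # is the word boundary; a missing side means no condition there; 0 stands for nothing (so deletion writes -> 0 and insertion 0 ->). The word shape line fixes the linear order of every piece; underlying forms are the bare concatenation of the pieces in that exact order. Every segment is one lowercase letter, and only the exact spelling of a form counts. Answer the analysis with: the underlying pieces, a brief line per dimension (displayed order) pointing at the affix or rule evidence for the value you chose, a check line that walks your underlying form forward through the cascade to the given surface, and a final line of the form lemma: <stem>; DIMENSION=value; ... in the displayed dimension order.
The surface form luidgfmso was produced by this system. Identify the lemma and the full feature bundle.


underlying: luit-gf-m-so
POLE=gu - signalled by the affix -m
RANK=un - signalled by the affix -so
ASPECT=ak - signalled by the affix -gf
check: luitgfmso -> luidgfmso
lemma: luit; POLE=gu; RANK=un; ASPECT=ak


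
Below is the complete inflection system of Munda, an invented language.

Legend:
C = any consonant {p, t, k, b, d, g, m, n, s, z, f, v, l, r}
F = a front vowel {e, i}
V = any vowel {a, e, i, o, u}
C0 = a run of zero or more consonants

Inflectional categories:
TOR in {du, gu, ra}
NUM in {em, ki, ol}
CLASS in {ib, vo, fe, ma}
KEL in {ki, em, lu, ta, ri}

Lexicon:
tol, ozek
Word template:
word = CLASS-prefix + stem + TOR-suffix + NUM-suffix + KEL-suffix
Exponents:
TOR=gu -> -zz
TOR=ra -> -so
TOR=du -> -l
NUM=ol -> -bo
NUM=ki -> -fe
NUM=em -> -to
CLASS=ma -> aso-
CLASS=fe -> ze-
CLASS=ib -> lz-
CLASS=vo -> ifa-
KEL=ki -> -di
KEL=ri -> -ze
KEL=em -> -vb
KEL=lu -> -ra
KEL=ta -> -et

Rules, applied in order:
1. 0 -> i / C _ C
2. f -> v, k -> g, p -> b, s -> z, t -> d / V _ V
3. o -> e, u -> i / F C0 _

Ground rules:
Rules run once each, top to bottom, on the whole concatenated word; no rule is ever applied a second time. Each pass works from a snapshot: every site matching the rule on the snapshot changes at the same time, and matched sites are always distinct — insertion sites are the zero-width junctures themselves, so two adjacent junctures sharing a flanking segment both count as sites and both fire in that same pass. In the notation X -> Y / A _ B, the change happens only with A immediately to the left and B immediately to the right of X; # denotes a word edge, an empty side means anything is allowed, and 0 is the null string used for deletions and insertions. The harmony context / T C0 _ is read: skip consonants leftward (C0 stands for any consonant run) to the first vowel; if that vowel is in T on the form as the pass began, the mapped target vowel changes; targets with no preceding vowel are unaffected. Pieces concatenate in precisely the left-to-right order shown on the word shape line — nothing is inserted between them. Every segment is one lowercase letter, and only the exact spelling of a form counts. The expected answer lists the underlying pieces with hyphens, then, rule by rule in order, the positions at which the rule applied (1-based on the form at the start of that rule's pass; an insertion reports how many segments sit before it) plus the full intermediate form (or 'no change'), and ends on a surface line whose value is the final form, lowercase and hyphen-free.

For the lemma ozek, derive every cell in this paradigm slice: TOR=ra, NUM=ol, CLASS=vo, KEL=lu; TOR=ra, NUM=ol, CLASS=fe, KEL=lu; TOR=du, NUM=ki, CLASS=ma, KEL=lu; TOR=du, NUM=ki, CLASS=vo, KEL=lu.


cell TOR=ra, NUM=ol, CLASS=vo, KEL=lu:
underlying: ifa-ozek-so-bo-ra
1. 0 -> i / C _ C: inserts after position(s) 7: ifaozekisobora
2. f -> v, k -> g, p -> b, s -> z, t -> d / V _ V: fires at position(s) 2, 7, 9: ivaozegizobora
3. o -> e, u -> i / F C0 _: fires at position(s) 10: ivaozegizebora
surface: ivaozegizebora

cell TOR=ra, NUM=ol, CLASS=fe, KEL=lu:
underlying: ze-ozek-so-bo-ra
1. 0 -> i / C _ C: inserts after position(s) 6: zeozekisobora
2. f -> v, k -> g, p -> b, s -> z, t -> d / V _ V: fires at position(s) 6, 8: zeozegizobora
3. o -> e, u -> i / F C0 _: fires at position(s) 3, 9: zeezegizebora
surface: zeezegizebora

cell TOR=du, NUM=ki, CLASS=ma, KEL=lu:
underlying: aso-ozek-l-fe-ra
1. 0 -> i / C _ C: inserts after position(s) 7, 8: asoozekilifera
2. f -> v, k -> g, p -> b, s -> z, t -> d / V _ V: fires at position(s) 2, 7, 11: azoozegilivera
3. o -> e, u -> i / F C0 _: no change
surface: azoozegilivera

cell TOR=du, NUM=ki, CLASS=vo, KEL=lu:
underlying: ifa-ozek-l-fe-ra
1. 0 -> i / C _ C: inserts after position(s) 7, 8: ifaozekilifera
2. f -> v, k -> g, p -> b, s -> z, t -> d / V _ V: fires at position(s) 2, 7, 11: ivaozegilivera
3. o -> e, u -> i / F C0 _: no change
surface: ivaozegilivera


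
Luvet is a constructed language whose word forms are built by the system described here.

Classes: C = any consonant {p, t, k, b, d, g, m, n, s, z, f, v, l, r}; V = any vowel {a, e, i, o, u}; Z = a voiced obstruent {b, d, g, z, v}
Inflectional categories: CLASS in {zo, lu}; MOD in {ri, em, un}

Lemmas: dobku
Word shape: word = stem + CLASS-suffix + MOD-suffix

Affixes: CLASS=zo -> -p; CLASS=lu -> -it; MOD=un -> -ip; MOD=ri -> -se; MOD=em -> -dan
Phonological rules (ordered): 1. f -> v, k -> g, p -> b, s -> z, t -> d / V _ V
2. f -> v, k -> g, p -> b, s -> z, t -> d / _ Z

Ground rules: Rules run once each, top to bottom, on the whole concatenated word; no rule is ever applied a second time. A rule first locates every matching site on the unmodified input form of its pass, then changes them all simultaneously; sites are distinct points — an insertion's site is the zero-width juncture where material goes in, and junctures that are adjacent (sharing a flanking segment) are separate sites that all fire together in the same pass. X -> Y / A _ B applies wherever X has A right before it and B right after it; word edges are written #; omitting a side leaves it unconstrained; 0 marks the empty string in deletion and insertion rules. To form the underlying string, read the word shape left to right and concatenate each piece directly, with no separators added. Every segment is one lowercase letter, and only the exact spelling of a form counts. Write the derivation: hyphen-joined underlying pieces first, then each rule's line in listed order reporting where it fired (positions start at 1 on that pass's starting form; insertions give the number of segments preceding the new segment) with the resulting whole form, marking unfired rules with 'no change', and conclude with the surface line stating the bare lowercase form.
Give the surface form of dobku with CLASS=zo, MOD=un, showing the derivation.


underlying: dobku-p-ip
1. f -> v, k -> g, p -> b, s -> z, t -> d / V _ V: fires at position(s) 6: dobkubip
2. f -> v, k -> g, p -> b, s -> z, t -> d / _ Z: no change
surface: dobkubip


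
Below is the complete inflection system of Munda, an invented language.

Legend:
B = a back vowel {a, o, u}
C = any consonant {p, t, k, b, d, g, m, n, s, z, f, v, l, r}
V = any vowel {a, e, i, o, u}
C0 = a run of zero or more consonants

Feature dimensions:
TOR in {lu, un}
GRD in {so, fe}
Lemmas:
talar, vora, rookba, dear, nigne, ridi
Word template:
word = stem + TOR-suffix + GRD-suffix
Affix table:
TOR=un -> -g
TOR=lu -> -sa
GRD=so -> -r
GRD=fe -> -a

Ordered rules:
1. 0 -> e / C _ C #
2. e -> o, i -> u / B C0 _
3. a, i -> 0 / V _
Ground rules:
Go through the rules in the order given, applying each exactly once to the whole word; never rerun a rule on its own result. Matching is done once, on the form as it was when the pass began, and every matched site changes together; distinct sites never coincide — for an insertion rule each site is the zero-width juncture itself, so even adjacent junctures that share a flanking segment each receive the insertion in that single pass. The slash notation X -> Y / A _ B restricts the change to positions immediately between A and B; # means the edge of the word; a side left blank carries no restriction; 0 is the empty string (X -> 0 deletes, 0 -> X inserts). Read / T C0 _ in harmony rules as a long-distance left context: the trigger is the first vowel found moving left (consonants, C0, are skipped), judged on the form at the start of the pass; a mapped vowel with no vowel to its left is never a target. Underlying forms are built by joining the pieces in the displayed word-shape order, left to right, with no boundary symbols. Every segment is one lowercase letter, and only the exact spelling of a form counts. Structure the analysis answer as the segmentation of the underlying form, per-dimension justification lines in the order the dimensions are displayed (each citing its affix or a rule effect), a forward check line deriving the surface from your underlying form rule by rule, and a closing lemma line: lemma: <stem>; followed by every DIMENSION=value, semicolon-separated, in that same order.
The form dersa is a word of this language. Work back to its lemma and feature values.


underlying: dear-sa-a
TOR=lu - signalled by the affix -sa
GRD=fe - signalled by the affix -a
check: dearsaa -> dearsaa -> dearsaa -> dersa
lemma: dear; TOR=lu; GRD=fe


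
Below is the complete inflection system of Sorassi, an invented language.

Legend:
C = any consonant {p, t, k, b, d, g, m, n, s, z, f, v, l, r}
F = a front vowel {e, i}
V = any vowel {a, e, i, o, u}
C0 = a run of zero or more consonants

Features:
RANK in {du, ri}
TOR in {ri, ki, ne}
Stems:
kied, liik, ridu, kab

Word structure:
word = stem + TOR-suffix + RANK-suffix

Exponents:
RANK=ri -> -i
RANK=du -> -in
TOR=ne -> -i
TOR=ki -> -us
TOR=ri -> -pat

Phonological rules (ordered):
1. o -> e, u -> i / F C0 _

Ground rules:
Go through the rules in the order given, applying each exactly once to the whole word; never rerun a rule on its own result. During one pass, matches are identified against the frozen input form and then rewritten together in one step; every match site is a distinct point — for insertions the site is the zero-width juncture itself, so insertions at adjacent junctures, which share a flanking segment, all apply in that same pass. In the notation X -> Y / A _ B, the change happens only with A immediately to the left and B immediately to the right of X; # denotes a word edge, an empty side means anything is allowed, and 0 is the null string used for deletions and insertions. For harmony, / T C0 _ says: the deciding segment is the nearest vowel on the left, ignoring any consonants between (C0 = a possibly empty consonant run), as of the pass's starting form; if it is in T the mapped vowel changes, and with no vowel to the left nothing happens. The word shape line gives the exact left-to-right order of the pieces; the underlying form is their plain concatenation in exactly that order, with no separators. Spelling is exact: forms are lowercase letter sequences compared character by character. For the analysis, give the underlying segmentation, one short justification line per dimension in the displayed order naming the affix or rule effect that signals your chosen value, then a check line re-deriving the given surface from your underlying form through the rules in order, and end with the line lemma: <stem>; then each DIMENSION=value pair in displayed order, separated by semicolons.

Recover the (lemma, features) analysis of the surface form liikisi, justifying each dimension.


underlying: liik-us-i
RANK=ri - signalled by the affix -i
TOR=ki - signalled by the affix -us
check: liikusi -> liikisi
lemma: liik; RANK=ri; TOR=ki


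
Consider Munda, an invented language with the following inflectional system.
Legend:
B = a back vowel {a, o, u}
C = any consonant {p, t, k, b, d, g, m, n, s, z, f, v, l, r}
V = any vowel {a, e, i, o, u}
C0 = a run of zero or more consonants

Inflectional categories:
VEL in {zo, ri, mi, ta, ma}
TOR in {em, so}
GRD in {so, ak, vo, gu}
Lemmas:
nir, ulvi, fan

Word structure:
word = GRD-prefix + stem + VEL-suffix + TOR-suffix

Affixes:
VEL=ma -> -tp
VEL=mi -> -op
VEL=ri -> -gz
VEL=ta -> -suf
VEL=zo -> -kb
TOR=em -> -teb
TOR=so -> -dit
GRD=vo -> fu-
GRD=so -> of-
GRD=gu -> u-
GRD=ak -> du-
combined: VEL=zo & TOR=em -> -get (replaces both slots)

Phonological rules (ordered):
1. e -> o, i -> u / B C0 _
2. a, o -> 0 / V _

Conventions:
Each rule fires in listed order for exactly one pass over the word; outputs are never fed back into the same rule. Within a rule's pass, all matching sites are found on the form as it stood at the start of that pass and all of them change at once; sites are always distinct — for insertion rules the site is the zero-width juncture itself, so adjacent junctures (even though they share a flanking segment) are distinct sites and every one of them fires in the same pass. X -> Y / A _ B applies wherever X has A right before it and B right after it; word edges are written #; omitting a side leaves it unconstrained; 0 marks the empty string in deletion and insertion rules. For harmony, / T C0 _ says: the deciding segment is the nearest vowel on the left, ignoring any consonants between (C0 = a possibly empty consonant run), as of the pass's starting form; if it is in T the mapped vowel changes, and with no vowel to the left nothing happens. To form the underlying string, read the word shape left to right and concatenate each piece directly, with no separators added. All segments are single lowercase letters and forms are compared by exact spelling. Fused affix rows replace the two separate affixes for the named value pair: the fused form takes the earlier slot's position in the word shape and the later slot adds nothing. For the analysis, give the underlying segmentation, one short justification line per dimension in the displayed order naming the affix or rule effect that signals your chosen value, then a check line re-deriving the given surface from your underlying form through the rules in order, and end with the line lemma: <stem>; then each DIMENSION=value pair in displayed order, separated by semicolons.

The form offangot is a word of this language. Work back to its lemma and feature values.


underlying: of-fan-get
VEL=zo - signalled by the combined affix row
TOR=em - signalled by the combined affix row
GRD=so - signalled by the affix of-
check: offanget -> offangot -> offangot
lemma: fan; VEL=zo; TOR=em; GRD=so


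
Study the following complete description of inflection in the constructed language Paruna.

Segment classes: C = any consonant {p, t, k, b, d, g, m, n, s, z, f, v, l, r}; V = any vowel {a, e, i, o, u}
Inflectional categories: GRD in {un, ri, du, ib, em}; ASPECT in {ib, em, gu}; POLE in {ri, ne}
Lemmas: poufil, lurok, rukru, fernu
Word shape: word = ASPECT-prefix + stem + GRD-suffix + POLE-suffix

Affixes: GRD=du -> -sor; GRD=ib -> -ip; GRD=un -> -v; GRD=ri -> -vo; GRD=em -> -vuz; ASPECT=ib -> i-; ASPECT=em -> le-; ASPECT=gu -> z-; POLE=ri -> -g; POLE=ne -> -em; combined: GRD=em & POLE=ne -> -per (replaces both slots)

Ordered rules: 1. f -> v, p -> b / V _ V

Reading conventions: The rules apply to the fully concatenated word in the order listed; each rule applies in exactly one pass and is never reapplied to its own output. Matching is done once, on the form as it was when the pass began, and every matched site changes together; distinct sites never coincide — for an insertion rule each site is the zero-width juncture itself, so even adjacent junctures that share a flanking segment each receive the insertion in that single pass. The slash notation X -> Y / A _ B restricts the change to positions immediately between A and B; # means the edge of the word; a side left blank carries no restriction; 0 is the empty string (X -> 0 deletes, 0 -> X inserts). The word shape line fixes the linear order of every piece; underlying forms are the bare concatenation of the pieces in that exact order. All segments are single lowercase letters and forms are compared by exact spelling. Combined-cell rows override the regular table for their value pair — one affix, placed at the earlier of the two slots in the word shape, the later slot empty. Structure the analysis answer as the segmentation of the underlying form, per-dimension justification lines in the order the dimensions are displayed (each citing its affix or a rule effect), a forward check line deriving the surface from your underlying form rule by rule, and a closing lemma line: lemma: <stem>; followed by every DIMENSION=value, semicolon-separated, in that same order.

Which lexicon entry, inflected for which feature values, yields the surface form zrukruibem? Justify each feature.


underlying: z-rukru-ip-em
GRD=ib - signalled by the affix -ip
ASPECT=gu - signalled by the affix z-
POLE=ne - signalled by the affix -em
check: zrukruipem -> zrukruibem
lemma: rukru; GRD=ib; ASPECT=gu; POLE=ne


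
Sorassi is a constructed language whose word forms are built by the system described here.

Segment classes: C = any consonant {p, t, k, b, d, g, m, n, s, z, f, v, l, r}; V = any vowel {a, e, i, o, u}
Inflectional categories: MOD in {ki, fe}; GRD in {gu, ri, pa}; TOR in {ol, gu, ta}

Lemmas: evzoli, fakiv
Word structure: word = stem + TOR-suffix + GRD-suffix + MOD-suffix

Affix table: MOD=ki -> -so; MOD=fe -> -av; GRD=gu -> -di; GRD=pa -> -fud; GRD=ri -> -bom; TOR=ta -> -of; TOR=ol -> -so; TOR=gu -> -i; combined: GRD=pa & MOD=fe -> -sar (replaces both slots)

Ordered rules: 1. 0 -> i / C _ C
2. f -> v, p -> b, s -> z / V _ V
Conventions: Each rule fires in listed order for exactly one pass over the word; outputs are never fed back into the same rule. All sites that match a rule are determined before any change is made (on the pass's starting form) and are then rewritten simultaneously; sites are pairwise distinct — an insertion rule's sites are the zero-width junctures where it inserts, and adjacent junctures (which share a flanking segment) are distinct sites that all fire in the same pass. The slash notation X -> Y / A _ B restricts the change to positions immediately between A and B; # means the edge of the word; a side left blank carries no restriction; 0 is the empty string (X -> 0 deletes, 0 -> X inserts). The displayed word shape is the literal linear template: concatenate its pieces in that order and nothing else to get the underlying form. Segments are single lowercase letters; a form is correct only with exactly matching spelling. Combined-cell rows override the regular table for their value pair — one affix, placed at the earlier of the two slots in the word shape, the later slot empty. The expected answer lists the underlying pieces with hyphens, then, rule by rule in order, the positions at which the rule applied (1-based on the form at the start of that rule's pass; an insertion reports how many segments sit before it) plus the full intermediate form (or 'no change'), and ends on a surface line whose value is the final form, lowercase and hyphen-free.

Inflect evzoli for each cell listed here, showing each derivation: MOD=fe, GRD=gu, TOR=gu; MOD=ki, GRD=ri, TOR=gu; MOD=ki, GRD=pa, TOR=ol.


cell MOD=fe, GRD=gu, TOR=gu:
underlying: evzoli-i-di-av
1. 0 -> i / C _ C: inserts after position(s) 2: evizoliidiav
2. f -> v, p -> b, s -> z / V _ V: no change
surface: evizoliidiav

cell MOD=ki, GRD=ri, TOR=gu:
underlying: evzoli-i-bom-so
1. 0 -> i / C _ C: inserts after position(s) 2, 10: evizoliibomiso
2. f -> v, p -> b, s -> z / V _ V: fires at position(s) 13: evizoliibomizo
surface: evizoliibomizo

cell MOD=ki, GRD=pa, TOR=ol:
underlying: evzoli-so-fud-so
1. 0 -> i / C _ C: inserts after position(s) 2, 11: evizolisofudiso
2. f -> v, p -> b, s -> z / V _ V: fires at position(s) 8, 10, 14: evizolizovudizo
surface: evizolizovudizo


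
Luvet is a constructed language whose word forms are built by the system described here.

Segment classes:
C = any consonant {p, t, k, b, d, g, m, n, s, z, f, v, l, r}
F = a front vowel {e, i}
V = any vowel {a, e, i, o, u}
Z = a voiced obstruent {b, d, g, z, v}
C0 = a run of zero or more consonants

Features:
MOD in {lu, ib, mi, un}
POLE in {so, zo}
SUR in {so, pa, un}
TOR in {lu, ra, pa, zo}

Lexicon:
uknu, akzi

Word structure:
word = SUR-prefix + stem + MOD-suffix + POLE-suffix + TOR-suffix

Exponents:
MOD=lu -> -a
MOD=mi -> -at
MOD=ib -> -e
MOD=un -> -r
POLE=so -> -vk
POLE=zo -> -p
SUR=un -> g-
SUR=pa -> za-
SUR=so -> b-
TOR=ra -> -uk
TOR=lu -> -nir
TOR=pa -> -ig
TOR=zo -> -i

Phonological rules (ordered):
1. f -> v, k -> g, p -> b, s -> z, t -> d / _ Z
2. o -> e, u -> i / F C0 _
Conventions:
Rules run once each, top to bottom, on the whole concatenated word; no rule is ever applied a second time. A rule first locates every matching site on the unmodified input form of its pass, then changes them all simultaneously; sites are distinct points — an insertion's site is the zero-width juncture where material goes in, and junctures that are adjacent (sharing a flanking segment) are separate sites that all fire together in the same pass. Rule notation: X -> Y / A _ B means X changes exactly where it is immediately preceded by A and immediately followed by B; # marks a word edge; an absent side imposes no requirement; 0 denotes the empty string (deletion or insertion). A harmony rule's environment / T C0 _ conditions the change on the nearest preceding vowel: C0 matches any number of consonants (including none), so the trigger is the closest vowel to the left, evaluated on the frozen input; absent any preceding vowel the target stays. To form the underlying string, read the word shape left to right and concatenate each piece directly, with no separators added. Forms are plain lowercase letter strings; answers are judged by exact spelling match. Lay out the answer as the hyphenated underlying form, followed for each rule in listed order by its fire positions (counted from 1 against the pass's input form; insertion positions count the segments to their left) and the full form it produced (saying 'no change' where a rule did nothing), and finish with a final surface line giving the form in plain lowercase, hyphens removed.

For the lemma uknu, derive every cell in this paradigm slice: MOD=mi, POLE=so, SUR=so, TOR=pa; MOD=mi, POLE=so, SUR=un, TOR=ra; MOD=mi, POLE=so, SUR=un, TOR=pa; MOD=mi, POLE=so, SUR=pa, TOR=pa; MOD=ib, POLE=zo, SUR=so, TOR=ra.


cell MOD=mi, POLE=so, SUR=so, TOR=pa:
underlying: b-uknu-at-vk-ig
1. f -> v, k -> g, p -> b, s -> z, t -> d / _ Z: fires at position(s) 7: buknuadvkig
2. o -> e, u -> i / F C0 _: no change
surface: buknuadvkig

cell MOD=mi, POLE=so, SUR=un, TOR=ra:
underlying: g-uknu-at-vk-uk
1. f -> v, k -> g, p -> b, s -> z, t -> d / _ Z: fires at position(s) 7: guknuadvkuk
2. o -> e, u -> i / F C0 _: no change
surface: guknuadvkuk

cell MOD=mi, POLE=so, SUR=un, TOR=pa:
underlying: g-uknu-at-vk-ig
1. f -> v, k -> g, p -> b, s -> z, t -> d / _ Z: fires at position(s) 7: guknuadvkig
2. o -> e, u -> i / F C0 _: no change
surface: guknuadvkig

cell MOD=mi, POLE=so, SUR=pa, TOR=pa:
underlying: za-uknu-at-vk-ig
1. f -> v, k -> g, p -> b, s -> z, t -> d / _ Z: fires at position(s) 8: zauknuadvkig
2. o -> e, u -> i / F C0 _: no change
surface: zauknuadvkig

cell MOD=ib, POLE=zo, SUR=so, TOR=ra:
underlying: b-uknu-e-p-uk
1. f -> v, k -> g, p -> b, s -> z, t -> d / _ Z: no change
2. o -> e, u -> i / F C0 _: fires at position(s) 8: buknuepik
surface: buknuepik


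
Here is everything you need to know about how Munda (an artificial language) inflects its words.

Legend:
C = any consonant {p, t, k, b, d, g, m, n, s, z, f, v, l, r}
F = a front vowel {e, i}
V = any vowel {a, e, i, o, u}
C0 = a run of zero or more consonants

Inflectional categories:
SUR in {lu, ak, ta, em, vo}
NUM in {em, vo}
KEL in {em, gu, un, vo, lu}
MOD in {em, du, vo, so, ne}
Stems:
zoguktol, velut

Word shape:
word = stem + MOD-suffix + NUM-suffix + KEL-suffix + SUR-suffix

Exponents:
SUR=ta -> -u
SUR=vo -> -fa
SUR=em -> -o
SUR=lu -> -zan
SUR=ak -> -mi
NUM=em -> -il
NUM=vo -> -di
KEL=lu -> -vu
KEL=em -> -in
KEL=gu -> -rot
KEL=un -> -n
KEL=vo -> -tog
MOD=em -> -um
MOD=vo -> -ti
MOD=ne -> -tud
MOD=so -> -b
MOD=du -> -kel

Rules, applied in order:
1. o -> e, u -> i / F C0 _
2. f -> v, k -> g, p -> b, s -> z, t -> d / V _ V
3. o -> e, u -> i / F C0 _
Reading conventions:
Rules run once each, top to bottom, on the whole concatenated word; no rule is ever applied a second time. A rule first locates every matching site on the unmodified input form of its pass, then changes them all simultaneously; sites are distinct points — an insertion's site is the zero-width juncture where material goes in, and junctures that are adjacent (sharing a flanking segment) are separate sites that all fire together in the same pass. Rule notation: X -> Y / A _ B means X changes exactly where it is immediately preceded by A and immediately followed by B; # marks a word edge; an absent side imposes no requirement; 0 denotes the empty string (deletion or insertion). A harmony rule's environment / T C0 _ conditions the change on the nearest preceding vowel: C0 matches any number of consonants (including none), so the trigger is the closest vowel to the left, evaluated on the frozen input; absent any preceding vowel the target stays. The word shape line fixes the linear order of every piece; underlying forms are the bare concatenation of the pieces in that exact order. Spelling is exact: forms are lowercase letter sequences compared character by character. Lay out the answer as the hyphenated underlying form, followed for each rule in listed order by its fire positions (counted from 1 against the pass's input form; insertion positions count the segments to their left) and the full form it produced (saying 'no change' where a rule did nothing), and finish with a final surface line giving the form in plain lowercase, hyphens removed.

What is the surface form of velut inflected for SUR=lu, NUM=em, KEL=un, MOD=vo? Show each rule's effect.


underlying: velut-ti-il-n-zan
1. o -> e, u -> i / F C0 _: fires at position(s) 4: velittiilnzan
2. f -> v, k -> g, p -> b, s -> z, t -> d / V _ V: no change
3. o -> e, u -> i / F C0 _: no change
surface: velittiilnzan


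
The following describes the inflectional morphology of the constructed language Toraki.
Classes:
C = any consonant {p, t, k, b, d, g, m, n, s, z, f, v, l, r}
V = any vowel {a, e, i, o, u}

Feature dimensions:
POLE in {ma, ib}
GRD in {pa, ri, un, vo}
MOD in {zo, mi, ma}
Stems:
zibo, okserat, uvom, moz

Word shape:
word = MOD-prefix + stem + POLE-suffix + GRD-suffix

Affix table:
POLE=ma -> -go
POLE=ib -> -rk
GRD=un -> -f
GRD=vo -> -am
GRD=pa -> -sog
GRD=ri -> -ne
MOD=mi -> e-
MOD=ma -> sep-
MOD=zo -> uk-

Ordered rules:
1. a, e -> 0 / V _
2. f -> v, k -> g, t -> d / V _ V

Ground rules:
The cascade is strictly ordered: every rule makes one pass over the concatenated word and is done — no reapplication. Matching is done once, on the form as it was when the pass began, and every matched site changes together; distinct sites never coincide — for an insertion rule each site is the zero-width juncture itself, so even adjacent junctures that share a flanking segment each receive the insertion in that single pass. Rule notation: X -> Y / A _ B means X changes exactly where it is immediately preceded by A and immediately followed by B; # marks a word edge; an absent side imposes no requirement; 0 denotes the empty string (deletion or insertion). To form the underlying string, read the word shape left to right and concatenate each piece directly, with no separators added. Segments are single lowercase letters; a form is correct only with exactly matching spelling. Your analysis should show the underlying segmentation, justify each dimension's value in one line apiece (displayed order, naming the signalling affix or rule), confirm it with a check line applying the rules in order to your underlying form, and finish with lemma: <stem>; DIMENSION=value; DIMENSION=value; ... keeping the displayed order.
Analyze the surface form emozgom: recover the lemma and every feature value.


underlying: e-moz-go-am
POLE=ma - signalled by the affix -go
GRD=vo - signalled by the affix -am
MOD=mi - signalled by the affix e-
check: emozgoam -> emozgom -> emozgom
lemma: moz; POLE=ma; GRD=vo; MOD=mi


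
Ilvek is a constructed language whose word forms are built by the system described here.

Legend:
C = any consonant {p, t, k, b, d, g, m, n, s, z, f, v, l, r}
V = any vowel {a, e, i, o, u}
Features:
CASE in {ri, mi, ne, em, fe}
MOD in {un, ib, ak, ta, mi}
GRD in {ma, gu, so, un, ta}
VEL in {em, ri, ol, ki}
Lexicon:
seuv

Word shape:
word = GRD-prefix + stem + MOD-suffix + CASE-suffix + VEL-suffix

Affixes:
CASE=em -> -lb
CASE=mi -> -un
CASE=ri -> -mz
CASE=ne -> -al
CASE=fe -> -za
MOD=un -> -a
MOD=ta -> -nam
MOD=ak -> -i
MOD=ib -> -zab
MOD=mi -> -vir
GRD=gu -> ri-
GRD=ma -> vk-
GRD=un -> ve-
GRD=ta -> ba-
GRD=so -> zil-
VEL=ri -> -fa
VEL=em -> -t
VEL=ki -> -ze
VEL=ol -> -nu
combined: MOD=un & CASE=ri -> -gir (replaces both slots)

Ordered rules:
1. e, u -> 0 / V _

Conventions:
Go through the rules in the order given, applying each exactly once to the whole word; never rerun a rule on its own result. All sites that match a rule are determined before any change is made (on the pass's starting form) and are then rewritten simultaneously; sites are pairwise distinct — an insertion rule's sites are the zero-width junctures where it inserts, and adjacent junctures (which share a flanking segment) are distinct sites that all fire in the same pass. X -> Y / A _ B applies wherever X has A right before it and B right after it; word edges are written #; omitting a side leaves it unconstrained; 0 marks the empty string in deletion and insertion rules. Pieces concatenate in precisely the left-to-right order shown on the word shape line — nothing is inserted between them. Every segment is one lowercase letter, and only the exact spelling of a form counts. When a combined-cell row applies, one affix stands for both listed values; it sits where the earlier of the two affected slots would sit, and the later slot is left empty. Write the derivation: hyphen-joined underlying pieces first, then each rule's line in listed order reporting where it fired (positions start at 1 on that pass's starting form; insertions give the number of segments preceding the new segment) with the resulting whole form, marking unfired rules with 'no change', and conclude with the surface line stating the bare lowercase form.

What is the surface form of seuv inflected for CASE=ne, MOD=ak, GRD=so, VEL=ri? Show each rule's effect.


underlying: zil-seuv-i-al-fa
1. e, u -> 0 / V _: fires at position(s) 6: zilsevialfa
surface: zilsevialfa


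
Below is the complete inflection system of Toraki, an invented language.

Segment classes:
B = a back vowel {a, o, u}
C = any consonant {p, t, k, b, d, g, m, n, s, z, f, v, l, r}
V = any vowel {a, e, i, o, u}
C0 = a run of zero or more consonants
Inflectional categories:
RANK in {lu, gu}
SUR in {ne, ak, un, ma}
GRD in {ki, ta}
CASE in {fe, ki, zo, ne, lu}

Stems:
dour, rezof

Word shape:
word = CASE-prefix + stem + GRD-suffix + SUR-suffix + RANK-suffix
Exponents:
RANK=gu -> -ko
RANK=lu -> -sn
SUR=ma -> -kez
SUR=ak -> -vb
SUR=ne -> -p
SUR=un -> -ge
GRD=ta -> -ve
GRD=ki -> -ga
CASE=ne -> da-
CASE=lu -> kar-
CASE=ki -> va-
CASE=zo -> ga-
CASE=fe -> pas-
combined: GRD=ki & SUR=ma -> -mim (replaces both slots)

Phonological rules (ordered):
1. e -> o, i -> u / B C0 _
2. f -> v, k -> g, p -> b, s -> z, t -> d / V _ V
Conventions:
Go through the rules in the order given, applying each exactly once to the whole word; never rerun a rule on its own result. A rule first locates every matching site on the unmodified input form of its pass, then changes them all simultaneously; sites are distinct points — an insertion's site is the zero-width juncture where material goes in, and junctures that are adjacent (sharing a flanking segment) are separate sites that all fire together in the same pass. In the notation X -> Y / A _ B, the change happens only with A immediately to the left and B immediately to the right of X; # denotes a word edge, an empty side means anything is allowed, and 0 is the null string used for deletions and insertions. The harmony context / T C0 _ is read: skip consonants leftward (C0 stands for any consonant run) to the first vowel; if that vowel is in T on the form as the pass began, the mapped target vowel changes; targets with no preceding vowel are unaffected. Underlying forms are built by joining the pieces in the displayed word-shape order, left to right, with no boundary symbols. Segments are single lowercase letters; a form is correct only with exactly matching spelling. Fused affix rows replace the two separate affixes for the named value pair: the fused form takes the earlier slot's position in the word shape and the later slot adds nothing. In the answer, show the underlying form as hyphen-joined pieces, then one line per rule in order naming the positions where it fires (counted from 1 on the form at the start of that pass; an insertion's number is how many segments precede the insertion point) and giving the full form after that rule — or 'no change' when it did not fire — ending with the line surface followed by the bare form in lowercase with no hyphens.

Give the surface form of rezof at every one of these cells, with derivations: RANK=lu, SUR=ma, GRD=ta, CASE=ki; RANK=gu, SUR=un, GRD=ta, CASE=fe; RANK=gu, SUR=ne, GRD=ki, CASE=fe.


cell RANK=lu, SUR=ma, GRD=ta, CASE=ki:
underlying: va-rezof-ve-kez-sn
1. e -> o, i -> u / B C0 _: fires at position(s) 4, 9: varozofvokezsn
2. f -> v, k -> g, p -> b, s -> z, t -> d / V _ V: fires at position(s) 10: varozofvogezsn
surface: varozofvogezsn

cell RANK=gu, SUR=un, GRD=ta, CASE=fe:
underlying: pas-rezof-ve-ge-ko
1. e -> o, i -> u / B C0 _: fires at position(s) 5, 10: pasrozofvogeko
2. f -> v, k -> g, p -> b, s -> z, t -> d / V _ V: fires at position(s) 13: pasrozofvogego
surface: pasrozofvogego

cell RANK=gu, SUR=ne, GRD=ki, CASE=fe:
underlying: pas-rezof-ga-p-ko
1. e -> o, i -> u / B C0 _: fires at position(s) 5: pasrozofgapko
2. f -> v, k -> g, p -> b, s -> z, t -> d / V _ V: no change
surface: pasrozofgapko


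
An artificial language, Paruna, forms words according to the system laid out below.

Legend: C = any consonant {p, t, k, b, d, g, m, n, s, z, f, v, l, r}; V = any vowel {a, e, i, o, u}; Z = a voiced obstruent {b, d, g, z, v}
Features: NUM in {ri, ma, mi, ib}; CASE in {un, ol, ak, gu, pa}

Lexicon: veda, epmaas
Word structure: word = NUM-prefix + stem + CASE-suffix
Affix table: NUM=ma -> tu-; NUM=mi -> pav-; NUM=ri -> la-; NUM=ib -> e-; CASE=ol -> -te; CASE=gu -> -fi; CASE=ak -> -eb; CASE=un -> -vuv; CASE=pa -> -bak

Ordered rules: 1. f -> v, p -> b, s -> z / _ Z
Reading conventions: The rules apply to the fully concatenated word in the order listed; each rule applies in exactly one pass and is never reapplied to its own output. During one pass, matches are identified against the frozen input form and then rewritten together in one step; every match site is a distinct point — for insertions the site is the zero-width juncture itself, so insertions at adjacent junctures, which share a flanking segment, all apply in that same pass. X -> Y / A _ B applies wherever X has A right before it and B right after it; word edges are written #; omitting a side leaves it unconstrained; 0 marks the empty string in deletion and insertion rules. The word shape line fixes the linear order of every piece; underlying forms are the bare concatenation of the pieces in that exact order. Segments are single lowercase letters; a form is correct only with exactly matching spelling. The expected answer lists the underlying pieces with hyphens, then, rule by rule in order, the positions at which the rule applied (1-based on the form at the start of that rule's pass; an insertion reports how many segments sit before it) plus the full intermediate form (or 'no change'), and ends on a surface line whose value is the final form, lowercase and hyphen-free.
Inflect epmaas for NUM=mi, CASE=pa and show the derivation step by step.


underlying: pav-epmaas-bak
1. f -> v, p -> b, s -> z / _ Z: fires at position(s) 9: pavepmaazbak
surface: pavepmaazbak


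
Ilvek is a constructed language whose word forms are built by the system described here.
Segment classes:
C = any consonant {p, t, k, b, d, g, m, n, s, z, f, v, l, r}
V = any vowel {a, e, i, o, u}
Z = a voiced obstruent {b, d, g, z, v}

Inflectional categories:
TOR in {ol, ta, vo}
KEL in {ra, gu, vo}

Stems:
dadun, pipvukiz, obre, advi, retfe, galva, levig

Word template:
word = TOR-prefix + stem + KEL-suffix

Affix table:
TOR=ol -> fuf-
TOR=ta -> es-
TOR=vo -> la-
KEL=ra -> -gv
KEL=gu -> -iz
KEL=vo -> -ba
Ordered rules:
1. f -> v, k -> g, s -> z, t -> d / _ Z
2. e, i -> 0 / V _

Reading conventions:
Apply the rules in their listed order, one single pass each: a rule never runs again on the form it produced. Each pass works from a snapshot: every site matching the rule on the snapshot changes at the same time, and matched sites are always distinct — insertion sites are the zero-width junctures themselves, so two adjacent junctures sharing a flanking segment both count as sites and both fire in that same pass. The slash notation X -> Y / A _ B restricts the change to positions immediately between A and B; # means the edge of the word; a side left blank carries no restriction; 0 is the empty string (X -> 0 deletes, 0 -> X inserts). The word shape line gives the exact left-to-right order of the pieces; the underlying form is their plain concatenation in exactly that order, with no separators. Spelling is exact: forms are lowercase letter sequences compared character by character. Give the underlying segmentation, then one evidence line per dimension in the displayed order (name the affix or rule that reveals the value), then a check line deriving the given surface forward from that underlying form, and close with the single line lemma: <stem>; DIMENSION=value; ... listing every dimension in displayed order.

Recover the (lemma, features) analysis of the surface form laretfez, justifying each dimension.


underlying: la-retfe-iz
TOR=vo - signalled by the affix la-
KEL=gu - signalled by the affix -iz
check: laretfeiz -> laretfeiz -> laretfez
lemma: retfe; TOR=vo; KEL=gu


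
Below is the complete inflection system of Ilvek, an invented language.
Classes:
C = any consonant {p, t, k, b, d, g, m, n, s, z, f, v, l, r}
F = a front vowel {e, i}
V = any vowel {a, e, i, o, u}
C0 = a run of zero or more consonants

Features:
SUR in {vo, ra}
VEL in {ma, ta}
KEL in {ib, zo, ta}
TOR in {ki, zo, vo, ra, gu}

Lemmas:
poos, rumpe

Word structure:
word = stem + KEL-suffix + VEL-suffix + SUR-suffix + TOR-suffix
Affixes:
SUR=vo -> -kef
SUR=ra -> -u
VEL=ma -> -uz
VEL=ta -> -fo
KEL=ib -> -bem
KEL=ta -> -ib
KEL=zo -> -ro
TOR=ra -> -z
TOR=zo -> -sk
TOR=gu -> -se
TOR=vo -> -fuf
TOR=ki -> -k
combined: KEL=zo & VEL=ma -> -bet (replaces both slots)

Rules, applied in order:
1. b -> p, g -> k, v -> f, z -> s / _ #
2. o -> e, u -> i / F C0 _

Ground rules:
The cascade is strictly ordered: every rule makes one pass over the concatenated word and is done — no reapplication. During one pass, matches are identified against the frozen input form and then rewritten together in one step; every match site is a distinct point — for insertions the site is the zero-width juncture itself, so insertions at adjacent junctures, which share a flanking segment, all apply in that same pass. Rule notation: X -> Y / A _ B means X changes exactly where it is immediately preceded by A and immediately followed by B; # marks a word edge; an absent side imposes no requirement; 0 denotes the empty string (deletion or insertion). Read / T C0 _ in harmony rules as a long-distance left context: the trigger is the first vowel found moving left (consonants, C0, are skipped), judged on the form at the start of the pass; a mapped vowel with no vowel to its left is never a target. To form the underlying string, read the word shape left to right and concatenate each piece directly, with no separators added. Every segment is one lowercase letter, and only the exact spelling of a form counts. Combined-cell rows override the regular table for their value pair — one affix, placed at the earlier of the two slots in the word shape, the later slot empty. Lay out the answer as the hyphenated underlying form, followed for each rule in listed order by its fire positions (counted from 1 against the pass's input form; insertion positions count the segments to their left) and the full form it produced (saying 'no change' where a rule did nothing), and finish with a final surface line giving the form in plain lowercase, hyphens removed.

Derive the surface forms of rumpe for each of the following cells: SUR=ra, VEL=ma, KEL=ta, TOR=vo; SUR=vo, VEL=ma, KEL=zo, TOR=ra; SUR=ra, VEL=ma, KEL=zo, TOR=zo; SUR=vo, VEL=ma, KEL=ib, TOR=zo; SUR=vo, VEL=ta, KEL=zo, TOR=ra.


cell SUR=ra, VEL=ma, KEL=ta, TOR=vo:
underlying: rumpe-ib-uz-u-fuf
1. b -> p, g -> k, v -> f, z -> s / _ #: no change
2. o -> e, u -> i / F C0 _: fires at position(s) 8: rumpeibizufuf
surface: rumpeibizufuf

cell SUR=vo, VEL=ma, KEL=zo, TOR=ra:
underlying: rumpe-bet-kef-z
1. b -> p, g -> k, v -> f, z -> s / _ #: fires at position(s) 12: rumpebetkefs
2. o -> e, u -> i / F C0 _: no change
surface: rumpebetkefs

cell SUR=ra, VEL=ma, KEL=zo, TOR=zo:
underlying: rumpe-bet-u-sk
1. b -> p, g -> k, v -> f, z -> s / _ #: no change
2. o -> e, u -> i / F C0 _: fires at position(s) 9: rumpebetisk
surface: rumpebetisk

cell SUR=vo, VEL=ma, KEL=ib, TOR=zo:
underlying: rumpe-bem-uz-kef-sk
1. b -> p, g -> k, v -> f, z -> s / _ #: no change
2. o -> e, u -> i / F C0 _: fires at position(s) 9: rumpebemizkefsk
surface: rumpebemizkefsk

cell SUR=vo, VEL=ta, KEL=zo, TOR=ra:
underlying: rumpe-ro-fo-kef-z
1. b -> p, g -> k, v -> f, z -> s / _ #: fires at position(s) 13: rumperofokefs
2. o -> e, u -> i / F C0 _: fires at position(s) 7: rumperefokefs
surface: rumperefokefs
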